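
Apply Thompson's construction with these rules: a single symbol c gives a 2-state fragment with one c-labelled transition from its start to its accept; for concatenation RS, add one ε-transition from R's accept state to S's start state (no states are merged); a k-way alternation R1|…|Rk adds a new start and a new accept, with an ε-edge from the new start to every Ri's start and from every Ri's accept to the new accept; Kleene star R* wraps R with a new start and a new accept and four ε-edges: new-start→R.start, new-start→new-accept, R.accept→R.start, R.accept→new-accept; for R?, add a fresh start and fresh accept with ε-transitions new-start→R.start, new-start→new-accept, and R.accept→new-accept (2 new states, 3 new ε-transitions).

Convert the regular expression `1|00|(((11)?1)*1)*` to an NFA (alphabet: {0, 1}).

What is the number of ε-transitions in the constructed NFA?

21

Building bottom-up:
Each of the 7 symbol leaves contributes 0 ε-transitions.
  00 → 1 ε-transition
  11 → 1 ε-transition
  (11)? → 4 ε-transitions
  (11)?1 → 5 ε-transitions
  ((11)?1)* → 9 ε-transitions
  ((11)?1)*1 → 10 ε-transitions
  (((11)?1)*1)* → 14 ε-transitions
  1|00|(((11)?1)*1)* → 21 ε-transitions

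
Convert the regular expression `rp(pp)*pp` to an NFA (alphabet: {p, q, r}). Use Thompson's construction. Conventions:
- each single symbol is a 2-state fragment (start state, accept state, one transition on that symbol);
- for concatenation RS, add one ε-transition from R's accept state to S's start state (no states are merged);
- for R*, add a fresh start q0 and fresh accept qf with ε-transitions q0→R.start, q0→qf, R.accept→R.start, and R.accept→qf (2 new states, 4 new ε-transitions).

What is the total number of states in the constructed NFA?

14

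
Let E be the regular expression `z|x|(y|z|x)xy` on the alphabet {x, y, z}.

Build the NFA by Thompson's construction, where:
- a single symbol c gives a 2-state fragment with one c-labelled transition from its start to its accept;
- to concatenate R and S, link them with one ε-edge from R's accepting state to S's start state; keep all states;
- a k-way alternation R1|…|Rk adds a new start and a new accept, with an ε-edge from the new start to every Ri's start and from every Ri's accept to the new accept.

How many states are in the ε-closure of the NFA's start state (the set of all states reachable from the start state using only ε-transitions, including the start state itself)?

7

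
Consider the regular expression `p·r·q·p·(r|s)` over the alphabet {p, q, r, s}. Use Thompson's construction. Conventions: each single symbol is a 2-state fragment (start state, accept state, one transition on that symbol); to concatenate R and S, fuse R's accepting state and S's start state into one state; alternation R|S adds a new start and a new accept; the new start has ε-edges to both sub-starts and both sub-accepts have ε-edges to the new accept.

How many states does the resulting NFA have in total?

Building bottom-up:
Each of the 6 symbol leaves contributes a 2-state fragment.
  r|s — 6 states
  p·r·q·p·(r|s) — 10 states

10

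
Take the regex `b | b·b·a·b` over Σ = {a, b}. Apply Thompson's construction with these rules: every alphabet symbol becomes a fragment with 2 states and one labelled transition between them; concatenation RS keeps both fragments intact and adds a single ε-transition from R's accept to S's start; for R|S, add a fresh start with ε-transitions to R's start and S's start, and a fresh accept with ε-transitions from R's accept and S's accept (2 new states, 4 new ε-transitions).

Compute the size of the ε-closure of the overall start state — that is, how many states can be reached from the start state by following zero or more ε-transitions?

Compute the ε-closure size of each fragment's start state recursively; a symbol fragment's start has no outgoing ε-edge, so its closure is just itself (size 1).
  b·b·a·b : same as the first factor's closure: |closure| = 1
  b | b·b·a·b : new start ε-reaches every alternative's start; none of them accept ε, so the new accept is not reached: |closure| = 1 + 1 + 1 = 3

3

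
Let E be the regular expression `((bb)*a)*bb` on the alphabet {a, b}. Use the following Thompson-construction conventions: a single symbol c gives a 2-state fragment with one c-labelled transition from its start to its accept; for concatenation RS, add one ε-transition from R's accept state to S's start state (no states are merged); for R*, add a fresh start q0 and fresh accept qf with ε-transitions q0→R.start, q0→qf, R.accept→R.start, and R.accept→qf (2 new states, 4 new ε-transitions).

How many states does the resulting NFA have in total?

Recursing over subexpressions:
Each of the 5 symbol leaves contributes a 2-state fragment.
  bb — 4 states
  (bb)* — 6 states
  (bb)*a — 8 states
  ((bb)*a)* — 10 states
  ((bb)*a)*bb — 14 states

14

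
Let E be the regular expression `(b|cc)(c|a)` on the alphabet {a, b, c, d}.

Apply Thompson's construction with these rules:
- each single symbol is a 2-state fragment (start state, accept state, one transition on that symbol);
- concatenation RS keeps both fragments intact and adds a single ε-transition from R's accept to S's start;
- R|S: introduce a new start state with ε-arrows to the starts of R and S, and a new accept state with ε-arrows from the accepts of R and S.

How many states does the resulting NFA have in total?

14

Building bottom-up:
Each of the 5 symbol leaves contributes a 2-state fragment.
  cc = 4 states
  b|cc = 8 states
  c|a = 6 states
  (b|cc)(c|a) = 14 states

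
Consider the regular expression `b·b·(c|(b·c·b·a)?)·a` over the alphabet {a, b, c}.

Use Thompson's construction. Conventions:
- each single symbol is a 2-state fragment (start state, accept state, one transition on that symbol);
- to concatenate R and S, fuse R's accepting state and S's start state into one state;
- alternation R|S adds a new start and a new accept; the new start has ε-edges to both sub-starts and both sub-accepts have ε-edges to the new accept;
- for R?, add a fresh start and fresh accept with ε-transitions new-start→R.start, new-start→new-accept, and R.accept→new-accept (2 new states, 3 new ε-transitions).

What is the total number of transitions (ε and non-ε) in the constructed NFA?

Bottom-up over the parse tree:
Each of the 8 symbol leaves contributes 1 transition (1 symbol, 0 ε).
  b·c·b·a — 4 transitions (4 symbol, 0 ε)
  (b·c·b·a)? — 7 transitions (4 symbol, 3 ε)
  c|(b·c·b·a)? — 12 transitions (5 symbol, 7 ε)
  b·b·(c|(b·c·b·a)?)·a — 15 transitions (8 symbol, 7 ε)

15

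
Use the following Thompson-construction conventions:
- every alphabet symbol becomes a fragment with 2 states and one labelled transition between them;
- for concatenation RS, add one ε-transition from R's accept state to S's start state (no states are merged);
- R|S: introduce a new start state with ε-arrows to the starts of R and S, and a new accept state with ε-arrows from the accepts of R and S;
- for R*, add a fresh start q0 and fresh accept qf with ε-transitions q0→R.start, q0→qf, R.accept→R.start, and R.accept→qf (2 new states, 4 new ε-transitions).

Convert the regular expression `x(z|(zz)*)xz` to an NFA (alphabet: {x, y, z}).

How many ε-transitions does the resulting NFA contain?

12

Building bottom-up:
Each of the 6 symbol leaves contributes 0 ε-transitions.
  zz → 1 ε-transition
  (zz)* → 5 ε-transitions
  z|(zz)* → 9 ε-transitions
  x(z|(zz)*)xz → 12 ε-transitions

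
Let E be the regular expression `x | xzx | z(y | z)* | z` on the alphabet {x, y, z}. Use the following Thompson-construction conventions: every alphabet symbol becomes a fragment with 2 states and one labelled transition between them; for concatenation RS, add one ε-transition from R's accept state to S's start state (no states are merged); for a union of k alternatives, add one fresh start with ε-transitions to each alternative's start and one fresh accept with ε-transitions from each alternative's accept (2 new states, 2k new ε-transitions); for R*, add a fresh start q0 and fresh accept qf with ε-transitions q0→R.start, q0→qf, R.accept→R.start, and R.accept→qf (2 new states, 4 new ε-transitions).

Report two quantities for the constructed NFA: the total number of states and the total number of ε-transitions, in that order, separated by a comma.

Building bottom-up:
Each of the 8 symbol leaves contributes 2 states and 0 ε-transitions.
  xzx = 6 states, 2 ε-transitions
  y | z = 6 states, 4 ε-transitions
  (y | z)* = 8 states, 8 ε-transitions
  z(y | z)* = 10 states, 9 ε-transitions
  x | xzx | z(y | z)* | z = 22 states, 19 ε-transitions

22, 19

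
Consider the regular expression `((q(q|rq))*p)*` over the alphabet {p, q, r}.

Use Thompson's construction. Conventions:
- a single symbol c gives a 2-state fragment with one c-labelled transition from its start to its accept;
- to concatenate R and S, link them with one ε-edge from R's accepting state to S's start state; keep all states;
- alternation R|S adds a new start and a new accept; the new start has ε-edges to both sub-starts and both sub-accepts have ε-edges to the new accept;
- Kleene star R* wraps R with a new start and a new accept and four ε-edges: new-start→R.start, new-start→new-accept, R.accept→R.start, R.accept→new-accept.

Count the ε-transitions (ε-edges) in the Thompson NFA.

15

Building bottom-up:
Each of the 5 symbol leaves contributes 0 ε-transitions.
  rq — 1 ε-transition
  q|rq — 5 ε-transitions
  q(q|rq) — 6 ε-transitions
  (q(q|rq))* — 10 ε-transitions
  (q(q|rq))*p — 11 ε-transitions
  ((q(q|rq))*p)* — 15 ε-transitions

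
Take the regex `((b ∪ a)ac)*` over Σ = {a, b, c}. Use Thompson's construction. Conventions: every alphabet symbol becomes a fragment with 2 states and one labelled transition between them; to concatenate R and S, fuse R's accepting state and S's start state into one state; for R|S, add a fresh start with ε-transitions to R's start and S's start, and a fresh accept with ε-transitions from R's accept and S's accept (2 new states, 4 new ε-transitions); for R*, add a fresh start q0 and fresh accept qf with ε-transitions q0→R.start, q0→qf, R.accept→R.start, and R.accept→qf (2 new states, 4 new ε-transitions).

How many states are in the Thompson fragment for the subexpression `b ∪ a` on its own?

Fragment for `b ∪ a`:
Each of the 2 symbol leaves contributes a 2-state fragment.
  b ∪ a : 6 states

6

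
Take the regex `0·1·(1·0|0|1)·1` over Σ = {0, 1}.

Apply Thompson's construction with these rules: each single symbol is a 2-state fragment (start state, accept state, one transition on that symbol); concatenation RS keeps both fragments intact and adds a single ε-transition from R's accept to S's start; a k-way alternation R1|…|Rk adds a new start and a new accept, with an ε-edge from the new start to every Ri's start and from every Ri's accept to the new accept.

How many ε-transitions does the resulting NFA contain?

Building bottom-up:
Each of the 7 symbol leaves contributes 0 ε-transitions.
  1·0 → 1 ε-transition
  1·0|0|1 → 7 ε-transitions
  0·1·(1·0|0|1)·1 → 10 ε-transitions

10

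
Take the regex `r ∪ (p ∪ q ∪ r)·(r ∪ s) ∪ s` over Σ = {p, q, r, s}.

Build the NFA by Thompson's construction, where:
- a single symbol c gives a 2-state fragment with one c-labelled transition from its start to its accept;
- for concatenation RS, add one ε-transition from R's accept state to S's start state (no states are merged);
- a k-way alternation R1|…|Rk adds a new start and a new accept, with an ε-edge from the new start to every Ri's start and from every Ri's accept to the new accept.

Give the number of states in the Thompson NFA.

20

Bottom-up over the parse tree:
Each of the 7 symbol leaves contributes a 2-state fragment.
  p ∪ q ∪ r → 8 states
  r ∪ s → 6 states
  (p ∪ q ∪ r)·(r ∪ s) → 14 states
  r ∪ (p ∪ q ∪ r)·(r ∪ s) ∪ s → 20 states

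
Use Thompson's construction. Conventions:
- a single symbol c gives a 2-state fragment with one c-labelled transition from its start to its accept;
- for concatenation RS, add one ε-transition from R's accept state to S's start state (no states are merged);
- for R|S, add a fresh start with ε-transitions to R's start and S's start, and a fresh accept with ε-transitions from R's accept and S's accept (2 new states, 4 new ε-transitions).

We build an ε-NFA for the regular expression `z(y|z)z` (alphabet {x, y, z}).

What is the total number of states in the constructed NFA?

Per subexpression:
Each of the 4 symbol leaves contributes a 2-state fragment.
  y|z : 6 states
  z(y|z)z : 10 states

10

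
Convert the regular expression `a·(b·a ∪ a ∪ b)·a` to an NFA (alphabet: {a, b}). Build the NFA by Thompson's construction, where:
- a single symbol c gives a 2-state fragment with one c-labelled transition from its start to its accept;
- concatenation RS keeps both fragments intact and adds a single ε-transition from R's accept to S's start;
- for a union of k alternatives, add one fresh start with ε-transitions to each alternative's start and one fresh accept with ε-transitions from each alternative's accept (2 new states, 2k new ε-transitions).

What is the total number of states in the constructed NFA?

14

Building bottom-up:
Each of the 6 symbol leaves contributes a 2-state fragment.
  b·a — 4 states
  b·a ∪ a ∪ b — 10 states
  a·(b·a ∪ a ∪ b)·a — 14 states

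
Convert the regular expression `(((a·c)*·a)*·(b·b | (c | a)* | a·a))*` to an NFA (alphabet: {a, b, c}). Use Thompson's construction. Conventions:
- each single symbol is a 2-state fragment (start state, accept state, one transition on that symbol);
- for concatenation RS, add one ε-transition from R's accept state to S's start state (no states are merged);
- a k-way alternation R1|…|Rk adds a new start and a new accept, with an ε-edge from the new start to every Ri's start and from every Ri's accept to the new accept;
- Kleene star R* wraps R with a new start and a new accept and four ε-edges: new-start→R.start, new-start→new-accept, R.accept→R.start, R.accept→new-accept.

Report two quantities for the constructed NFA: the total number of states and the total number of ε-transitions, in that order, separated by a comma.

30, 31

By structural recursion:
Each of the 9 symbol leaves contributes 2 states and 0 ε-transitions.
  a·c : 4 states, 1 ε-transition
  (a·c)* : 6 states, 5 ε-transitions
  (a·c)*·a : 8 states, 6 ε-transitions
  ((a·c)*·a)* : 10 states, 10 ε-transitions
  b·b : 4 states, 1 ε-transition
  c | a : 6 states, 4 ε-transitions
  (c | a)* : 8 states, 8 ε-transitions
  a·a : 4 states, 1 ε-transition
  b·b | (c | a)* | a·a : 18 states, 16 ε-transitions
  ((a·c)*·a)*·(b·b | (c | a)* | a·a) : 28 states, 27 ε-transitions
  (((a·c)*·a)*·(b·b | (c | a)* | a·a))* : 30 states, 31 ε-transitions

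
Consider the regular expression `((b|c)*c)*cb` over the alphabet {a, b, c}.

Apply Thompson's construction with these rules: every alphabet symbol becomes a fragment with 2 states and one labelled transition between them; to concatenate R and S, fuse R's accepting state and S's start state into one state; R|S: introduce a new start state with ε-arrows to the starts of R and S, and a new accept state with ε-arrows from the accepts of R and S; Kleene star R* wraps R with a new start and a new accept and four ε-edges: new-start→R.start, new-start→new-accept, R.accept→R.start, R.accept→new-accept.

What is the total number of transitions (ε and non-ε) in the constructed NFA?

17

By structural recursion:
Each of the 5 symbol leaves contributes 1 transition (1 symbol, 0 ε).
  b|c : 6 transitions (2 symbol, 4 ε)
  (b|c)* : 10 transitions (2 symbol, 8 ε)
  (b|c)*c : 11 transitions (3 symbol, 8 ε)
  ((b|c)*c)* : 15 transitions (3 symbol, 12 ε)
  ((b|c)*c)*cb : 17 transitions (5 symbol, 12 ε)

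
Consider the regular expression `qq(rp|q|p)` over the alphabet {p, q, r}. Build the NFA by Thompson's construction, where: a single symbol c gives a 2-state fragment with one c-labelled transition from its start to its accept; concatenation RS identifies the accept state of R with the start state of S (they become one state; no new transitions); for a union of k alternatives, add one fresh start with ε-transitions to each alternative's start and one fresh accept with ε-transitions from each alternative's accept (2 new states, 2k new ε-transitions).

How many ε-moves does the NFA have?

Bottom-up over the parse tree:
Each of the 6 symbol leaves contributes 0 ε-transitions.
  rp → 0 ε-transitions
  rp|q|p → 6 ε-transitions
  qq(rp|q|p) → 6 ε-transitions

6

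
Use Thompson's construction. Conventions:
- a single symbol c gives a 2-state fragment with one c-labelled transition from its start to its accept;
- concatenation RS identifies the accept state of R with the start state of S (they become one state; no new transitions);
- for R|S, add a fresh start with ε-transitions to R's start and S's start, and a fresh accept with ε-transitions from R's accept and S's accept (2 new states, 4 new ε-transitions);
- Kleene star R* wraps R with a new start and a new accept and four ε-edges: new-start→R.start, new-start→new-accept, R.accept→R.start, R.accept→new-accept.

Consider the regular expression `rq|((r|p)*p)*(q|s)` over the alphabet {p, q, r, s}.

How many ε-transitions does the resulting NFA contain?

20

Per subexpression:
Each of the 7 symbol leaves contributes 0 ε-transitions.
  rq — 0 ε-transitions
  r|p — 4 ε-transitions
  (r|p)* — 8 ε-transitions
  (r|p)*p — 8 ε-transitions
  ((r|p)*p)* — 12 ε-transitions
  q|s — 4 ε-transitions
  ((r|p)*p)*(q|s) — 16 ε-transitions
  rq|((r|p)*p)*(q|s) — 20 ε-transitions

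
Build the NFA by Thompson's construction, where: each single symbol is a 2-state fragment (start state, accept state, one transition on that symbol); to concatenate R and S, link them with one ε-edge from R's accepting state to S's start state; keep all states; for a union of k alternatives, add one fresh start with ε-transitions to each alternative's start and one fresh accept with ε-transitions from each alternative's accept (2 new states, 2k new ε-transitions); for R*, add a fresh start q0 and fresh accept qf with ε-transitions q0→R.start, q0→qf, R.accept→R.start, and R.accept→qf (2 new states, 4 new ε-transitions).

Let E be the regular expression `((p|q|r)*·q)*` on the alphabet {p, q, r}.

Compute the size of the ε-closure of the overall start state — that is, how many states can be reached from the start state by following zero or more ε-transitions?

9

Work bottom-up. For each fragment F, track |ε-closure(F.start)| and whether F's accept lies in that closure (i.e. whether F accepts ε). A single-symbol fragment has closure size 1 and does not accept ε.
  p|q|r — new start ε-reaches every alternative's start; none of them accept ε, so the new accept is not reached: |closure| = 1 + 1 + 1 + 1 = 4
  (p|q|r)* — new start has ε-edges to the inner start and to the new accept, so |closure| = 2 + 4 = 6
  (p|q|r)*·q — the left operand accepts ε, so the closure extends into the next operand (via the concat ε-link); |closure| = 6 + 1 = 7
  ((p|q|r)*·q)* — the star's fresh start ε-reaches both the body's start and the fresh accept: |closure| = 2 + 7 = 9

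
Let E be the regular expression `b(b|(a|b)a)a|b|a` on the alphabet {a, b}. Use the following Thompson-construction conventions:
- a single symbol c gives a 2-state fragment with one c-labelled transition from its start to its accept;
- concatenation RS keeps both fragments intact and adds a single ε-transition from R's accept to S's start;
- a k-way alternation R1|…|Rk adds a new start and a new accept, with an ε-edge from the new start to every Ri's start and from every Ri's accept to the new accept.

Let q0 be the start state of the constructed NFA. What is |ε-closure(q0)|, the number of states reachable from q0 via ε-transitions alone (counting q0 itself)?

Work bottom-up. For each fragment F, track |ε-closure(F.start)| and whether F's accept lies in that closure (i.e. whether F accepts ε). A single-symbol fragment has closure size 1 and does not accept ε.
  a|b : |closure| = 1 + 1 + 1 = 3 (the new accept is not ε-reachable since no branch accepts ε)
  (a|b)a : |closure| equals the left operand's closure size = 3 (its accept is not ε-reachable, so the closure stops there)
  b|(a|b)a : new start ε-reaches every alternative's start; none of them accept ε, so the new accept is not reached: |closure| = 1 + 1 + 3 = 5
  b(b|(a|b)a)a : |closure| equals the left operand's closure size = 1 (its accept is not ε-reachable, so the closure stops there)
  b(b|(a|b)a)a|b|a : new start ε-reaches every alternative's start; none of them accept ε, so the new accept is not reached: |closure| = 1 + 1 + 1 + 1 = 4

4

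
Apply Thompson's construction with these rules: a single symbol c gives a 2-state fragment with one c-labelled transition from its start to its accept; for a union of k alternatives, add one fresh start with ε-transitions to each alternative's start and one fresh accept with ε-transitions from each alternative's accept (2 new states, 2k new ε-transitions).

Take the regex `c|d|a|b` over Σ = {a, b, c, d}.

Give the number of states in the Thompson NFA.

Bottom-up over the parse tree:
Each of the 4 symbol leaves contributes a 2-state fragment.
  c|d|a|b — 10 states

10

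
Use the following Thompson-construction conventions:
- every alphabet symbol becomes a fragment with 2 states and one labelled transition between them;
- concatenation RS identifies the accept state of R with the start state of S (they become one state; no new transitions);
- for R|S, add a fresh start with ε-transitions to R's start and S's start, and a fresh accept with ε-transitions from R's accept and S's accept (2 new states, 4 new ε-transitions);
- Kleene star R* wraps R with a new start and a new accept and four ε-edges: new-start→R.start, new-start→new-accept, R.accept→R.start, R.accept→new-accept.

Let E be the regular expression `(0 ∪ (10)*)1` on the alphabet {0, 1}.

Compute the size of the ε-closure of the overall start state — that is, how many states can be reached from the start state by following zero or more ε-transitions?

6

Work bottom-up. For each fragment F, track |ε-closure(F.start)| and whether F's accept lies in that closure (i.e. whether F accepts ε). A single-symbol fragment has closure size 1 and does not accept ε.
  10 → C equals the left operand's closure size = 1 (its accept is not ε-reachable, so the closure stops there)
  (10)* → new start has ε-edges to the inner start and to the new accept, so C = 2 + 1 = 3
  0 ∪ (10)* → C = 1 (new start) + (1 + 3) + 1 (new accept, since some branch ε-reaches its own accept) = 6
  (0 ∪ (10)*)1 → the left operand accepts ε, so the closure extends into the next operand (the shared merged state is already counted); C = 6 + (1−1) = 6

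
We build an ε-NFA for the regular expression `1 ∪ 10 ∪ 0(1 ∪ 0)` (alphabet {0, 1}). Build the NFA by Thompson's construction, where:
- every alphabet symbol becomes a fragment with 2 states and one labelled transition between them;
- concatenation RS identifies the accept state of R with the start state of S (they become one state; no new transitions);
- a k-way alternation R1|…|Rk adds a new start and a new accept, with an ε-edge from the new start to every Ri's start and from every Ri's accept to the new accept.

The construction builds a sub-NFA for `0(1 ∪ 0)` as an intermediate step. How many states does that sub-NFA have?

7

Fragment for `0(1 ∪ 0)`:
Each of the 3 symbol leaves contributes a 2-state fragment.
  1 ∪ 0 — 6 states
  0(1 ∪ 0) — 7 states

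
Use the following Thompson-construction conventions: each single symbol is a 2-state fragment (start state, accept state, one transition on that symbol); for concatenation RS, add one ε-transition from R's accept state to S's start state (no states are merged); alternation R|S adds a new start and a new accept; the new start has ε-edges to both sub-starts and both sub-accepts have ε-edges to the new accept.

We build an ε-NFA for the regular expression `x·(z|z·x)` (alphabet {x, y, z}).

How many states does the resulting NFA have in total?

Building bottom-up:
Each of the 4 symbol leaves contributes a 2-state fragment.
  z·x — 4 states
  z|z·x — 8 states
  x·(z|z·x) — 10 states

10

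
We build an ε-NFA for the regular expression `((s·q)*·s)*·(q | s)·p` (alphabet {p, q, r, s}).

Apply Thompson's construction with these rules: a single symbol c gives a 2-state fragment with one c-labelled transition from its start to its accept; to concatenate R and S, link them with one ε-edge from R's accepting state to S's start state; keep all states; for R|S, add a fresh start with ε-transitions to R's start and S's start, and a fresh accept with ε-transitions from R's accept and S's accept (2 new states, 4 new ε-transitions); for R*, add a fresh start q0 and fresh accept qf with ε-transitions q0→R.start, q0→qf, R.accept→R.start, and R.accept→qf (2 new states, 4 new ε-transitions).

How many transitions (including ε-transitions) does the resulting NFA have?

Per subexpression:
Each of the 6 symbol leaves contributes 1 transition (1 symbol, 0 ε).
  s·q → 3 transitions (2 symbol, 1 ε)
  (s·q)* → 7 transitions (2 symbol, 5 ε)
  (s·q)*·s → 9 transitions (3 symbol, 6 ε)
  ((s·q)*·s)* → 13 transitions (3 symbol, 10 ε)
  q | s → 6 transitions (2 symbol, 4 ε)
  ((s·q)*·s)*·(q | s)·p → 22 transitions (6 symbol, 16 ε)

22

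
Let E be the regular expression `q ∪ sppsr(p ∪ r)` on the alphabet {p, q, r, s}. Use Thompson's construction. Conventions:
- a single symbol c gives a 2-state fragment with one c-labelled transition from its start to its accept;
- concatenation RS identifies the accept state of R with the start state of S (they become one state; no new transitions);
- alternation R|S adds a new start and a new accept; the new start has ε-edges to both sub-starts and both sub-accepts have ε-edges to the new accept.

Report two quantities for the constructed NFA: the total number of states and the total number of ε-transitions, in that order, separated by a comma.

15, 8

Per subexpression:
Each of the 8 symbol leaves contributes 2 states and 0 ε-transitions.
  p ∪ r — 6 states, 4 ε-transitions
  sppsr(p ∪ r) — 11 states, 4 ε-transitions
  q ∪ sppsr(p ∪ r) — 15 states, 8 ε-transitions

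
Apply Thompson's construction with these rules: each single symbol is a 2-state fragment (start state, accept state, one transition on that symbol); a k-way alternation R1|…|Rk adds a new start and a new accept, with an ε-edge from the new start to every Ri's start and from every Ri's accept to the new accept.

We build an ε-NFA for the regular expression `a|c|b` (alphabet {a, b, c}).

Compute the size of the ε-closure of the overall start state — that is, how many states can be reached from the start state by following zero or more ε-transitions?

4

Compute the ε-closure size of each fragment's start state recursively; a symbol fragment's start has no outgoing ε-edge, so its closure is just itself (size 1).
  a|c|b → new start ε-reaches every alternative's start; none of them accept ε, so the new accept is not reached: |closure| = 1 + 1 + 1 + 1 = 4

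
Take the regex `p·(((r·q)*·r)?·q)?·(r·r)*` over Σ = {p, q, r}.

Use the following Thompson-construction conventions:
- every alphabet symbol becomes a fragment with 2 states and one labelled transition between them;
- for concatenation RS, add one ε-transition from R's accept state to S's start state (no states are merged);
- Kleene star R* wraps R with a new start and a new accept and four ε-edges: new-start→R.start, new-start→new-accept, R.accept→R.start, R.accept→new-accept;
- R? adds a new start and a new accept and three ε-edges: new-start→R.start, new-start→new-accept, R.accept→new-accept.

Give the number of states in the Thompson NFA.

22

Per subexpression:
Each of the 7 symbol leaves contributes a 2-state fragment.
  r·q → 4 states
  (r·q)* → 6 states
  (r·q)*·r → 8 states
  ((r·q)*·r)? → 10 states
  ((r·q)*·r)?·q → 12 states
  (((r·q)*·r)?·q)? → 14 states
  r·r → 4 states
  (r·r)* → 6 states
  p·(((r·q)*·r)?·q)?·(r·r)* → 22 states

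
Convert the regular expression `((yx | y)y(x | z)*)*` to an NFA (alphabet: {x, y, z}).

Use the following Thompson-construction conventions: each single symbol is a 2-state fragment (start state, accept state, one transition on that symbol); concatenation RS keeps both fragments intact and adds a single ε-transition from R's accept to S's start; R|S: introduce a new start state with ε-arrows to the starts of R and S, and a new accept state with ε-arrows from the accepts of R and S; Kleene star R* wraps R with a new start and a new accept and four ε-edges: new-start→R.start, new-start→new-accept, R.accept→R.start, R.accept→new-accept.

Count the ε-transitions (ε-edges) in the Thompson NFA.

19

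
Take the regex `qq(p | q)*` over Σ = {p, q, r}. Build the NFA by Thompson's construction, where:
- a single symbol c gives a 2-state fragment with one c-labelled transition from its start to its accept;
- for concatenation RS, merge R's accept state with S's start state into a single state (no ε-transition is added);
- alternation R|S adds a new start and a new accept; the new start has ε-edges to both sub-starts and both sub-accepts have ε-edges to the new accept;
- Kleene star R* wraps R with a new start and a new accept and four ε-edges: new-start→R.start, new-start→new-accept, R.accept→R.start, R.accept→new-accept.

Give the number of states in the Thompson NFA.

10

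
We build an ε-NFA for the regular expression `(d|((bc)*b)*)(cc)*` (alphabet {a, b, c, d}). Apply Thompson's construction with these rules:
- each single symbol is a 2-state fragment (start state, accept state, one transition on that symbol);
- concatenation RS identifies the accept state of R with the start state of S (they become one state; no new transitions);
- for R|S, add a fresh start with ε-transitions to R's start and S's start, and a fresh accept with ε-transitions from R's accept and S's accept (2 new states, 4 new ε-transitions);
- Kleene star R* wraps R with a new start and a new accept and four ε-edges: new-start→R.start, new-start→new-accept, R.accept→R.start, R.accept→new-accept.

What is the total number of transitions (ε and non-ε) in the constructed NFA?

22

Building bottom-up:
Each of the 6 symbol leaves contributes 1 transition (1 symbol, 0 ε).
  bc : 2 transitions (2 symbol, 0 ε)
  (bc)* : 6 transitions (2 symbol, 4 ε)
  (bc)*b : 7 transitions (3 symbol, 4 ε)
  ((bc)*b)* : 11 transitions (3 symbol, 8 ε)
  d|((bc)*b)* : 16 transitions (4 symbol, 12 ε)
  cc : 2 transitions (2 symbol, 0 ε)
  (cc)* : 6 transitions (2 symbol, 4 ε)
  (d|((bc)*b)*)(cc)* : 22 transitions (6 symbol, 16 ε)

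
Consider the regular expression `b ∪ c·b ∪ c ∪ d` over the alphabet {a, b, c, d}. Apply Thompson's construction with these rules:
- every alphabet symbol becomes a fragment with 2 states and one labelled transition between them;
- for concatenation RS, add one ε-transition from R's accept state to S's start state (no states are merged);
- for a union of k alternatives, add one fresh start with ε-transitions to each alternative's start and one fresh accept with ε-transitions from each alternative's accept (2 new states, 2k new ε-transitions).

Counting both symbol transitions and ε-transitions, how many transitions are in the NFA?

Per subexpression:
Each of the 5 symbol leaves contributes 1 transition (1 symbol, 0 ε).
  c·b : 3 transitions (2 symbol, 1 ε)
  b ∪ c·b ∪ c ∪ d : 14 transitions (5 symbol, 9 ε)

14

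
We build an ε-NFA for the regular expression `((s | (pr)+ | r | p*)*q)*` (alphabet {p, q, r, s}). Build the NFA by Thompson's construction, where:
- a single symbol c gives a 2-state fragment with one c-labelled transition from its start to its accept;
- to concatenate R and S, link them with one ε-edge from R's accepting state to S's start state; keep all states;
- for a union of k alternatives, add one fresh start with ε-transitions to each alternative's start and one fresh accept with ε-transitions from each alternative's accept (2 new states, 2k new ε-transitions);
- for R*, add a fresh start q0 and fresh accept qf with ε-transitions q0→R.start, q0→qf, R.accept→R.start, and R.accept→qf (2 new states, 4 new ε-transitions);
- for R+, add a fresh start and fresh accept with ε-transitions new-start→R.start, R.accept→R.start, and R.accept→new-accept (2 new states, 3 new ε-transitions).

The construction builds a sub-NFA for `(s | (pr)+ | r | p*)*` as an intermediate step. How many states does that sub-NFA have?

Fragment for `(s | (pr)+ | r | p*)*`:
Each of the 5 symbol leaves contributes a 2-state fragment.
  pr : 4 states
  (pr)+ : 6 states
  p* : 4 states
  s | (pr)+ | r | p* : 16 states
  (s | (pr)+ | r | p*)* : 18 states

18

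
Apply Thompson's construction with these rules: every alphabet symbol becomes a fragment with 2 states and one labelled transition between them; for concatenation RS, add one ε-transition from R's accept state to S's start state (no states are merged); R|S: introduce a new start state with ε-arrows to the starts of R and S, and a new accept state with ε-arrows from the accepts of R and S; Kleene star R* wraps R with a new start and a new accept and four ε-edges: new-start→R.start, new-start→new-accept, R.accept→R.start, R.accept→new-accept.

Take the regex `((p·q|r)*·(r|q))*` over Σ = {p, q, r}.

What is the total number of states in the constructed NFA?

Bottom-up over the parse tree:
Each of the 5 symbol leaves contributes a 2-state fragment.
  p·q = 4 states
  p·q|r = 8 states
  (p·q|r)* = 10 states
  r|q = 6 states
  (p·q|r)*·(r|q) = 16 states
  ((p·q|r)*·(r|q))* = 18 states

18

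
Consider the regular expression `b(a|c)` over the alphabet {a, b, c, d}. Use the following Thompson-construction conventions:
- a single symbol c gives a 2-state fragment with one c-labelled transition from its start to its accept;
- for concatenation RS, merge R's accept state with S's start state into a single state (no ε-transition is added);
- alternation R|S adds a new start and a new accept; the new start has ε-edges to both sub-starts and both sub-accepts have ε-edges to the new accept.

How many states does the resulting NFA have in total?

7

Building bottom-up:
Each of the 3 symbol leaves contributes a 2-state fragment.
  a|c → 6 states
  b(a|c) → 7 states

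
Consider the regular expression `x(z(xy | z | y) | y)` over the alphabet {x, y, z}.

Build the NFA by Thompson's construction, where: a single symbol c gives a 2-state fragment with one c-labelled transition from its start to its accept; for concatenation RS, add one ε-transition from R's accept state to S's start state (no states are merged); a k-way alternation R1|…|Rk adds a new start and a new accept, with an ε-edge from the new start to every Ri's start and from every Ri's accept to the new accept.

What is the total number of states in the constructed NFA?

18

Bottom-up over the parse tree:
Each of the 7 symbol leaves contributes a 2-state fragment.
  xy → 4 states
  xy | z | y → 10 states
  z(xy | z | y) → 12 states
  z(xy | z | y) | y → 16 states
  x(z(xy | z | y) | y) → 18 states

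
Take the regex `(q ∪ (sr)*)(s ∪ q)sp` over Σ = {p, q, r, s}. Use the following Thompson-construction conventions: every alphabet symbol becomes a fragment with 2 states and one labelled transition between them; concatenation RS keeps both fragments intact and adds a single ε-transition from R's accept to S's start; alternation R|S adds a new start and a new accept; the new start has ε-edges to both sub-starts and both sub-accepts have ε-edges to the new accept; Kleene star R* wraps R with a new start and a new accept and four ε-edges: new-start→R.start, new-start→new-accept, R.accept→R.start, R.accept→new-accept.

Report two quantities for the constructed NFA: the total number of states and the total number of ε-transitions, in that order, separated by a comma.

20, 16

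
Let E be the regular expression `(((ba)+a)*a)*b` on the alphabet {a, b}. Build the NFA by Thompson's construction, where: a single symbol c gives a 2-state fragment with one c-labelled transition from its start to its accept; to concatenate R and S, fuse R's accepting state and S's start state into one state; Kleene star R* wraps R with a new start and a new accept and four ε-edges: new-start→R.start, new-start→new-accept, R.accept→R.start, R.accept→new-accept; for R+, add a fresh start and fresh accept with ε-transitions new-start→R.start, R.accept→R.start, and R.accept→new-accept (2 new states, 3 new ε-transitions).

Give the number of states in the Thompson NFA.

12

Per subexpression:
Each of the 5 symbol leaves contributes a 2-state fragment.
  ba — 3 states
  (ba)+ — 5 states
  (ba)+a — 6 states
  ((ba)+a)* — 8 states
  ((ba)+a)*a — 9 states
  (((ba)+a)*a)* — 11 states
  (((ba)+a)*a)*b — 12 states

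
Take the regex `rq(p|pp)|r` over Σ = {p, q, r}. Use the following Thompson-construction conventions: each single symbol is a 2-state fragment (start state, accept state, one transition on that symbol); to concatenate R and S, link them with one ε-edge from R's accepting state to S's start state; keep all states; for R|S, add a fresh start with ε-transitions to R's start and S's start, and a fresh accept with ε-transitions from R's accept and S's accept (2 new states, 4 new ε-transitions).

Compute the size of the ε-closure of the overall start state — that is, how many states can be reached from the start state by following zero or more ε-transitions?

Compute the ε-closure size of each fragment's start state recursively; a symbol fragment's start has no outgoing ε-edge, so its closure is just itself (size 1).
  pp → same as the first factor's closure: |closure| = 1
  p|pp → new start ε-reaches every alternative's start; none of them accept ε, so the new accept is not reached: |closure| = 1 + 1 + 1 = 3
  rq(p|pp) → |closure| equals the left operand's closure size = 1 (its accept is not ε-reachable, so the closure stops there)
  rq(p|pp)|r → new start ε-reaches every alternative's start; none of them accept ε, so the new accept is not reached: |closure| = 1 + 1 + 1 = 3

3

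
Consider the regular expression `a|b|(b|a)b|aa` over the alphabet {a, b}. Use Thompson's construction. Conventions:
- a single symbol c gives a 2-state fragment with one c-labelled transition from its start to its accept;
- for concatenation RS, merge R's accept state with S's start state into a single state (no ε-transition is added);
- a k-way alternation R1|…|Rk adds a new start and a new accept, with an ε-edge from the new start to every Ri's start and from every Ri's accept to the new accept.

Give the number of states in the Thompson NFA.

16

Building bottom-up:
Each of the 7 symbol leaves contributes a 2-state fragment.
  b|a = 6 states
  (b|a)b = 7 states
  aa = 3 states
  a|b|(b|a)b|aa = 16 states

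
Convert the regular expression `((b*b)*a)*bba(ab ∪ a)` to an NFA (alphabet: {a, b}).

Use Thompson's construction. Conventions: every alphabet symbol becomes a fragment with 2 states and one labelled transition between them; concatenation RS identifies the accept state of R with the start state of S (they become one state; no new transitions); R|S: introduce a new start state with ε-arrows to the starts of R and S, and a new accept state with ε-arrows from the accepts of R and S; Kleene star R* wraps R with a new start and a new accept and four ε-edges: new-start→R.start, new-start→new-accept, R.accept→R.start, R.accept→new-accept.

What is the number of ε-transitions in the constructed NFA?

By structural recursion:
Each of the 9 symbol leaves contributes 0 ε-transitions.
  b* = 4 ε-transitions
  b*b = 4 ε-transitions
  (b*b)* = 8 ε-transitions
  (b*b)*a = 8 ε-transitions
  ((b*b)*a)* = 12 ε-transitions
  ab = 0 ε-transitions
  ab ∪ a = 4 ε-transitions
  ((b*b)*a)*bba(ab ∪ a) = 16 ε-transitions

16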